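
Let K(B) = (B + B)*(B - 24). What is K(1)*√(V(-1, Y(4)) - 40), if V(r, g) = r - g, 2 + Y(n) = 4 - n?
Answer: -46*I*√39 ≈ -287.27*I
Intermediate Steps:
Y(n) = 2 - n (Y(n) = -2 + (4 - n) = 2 - n)
K(B) = 2*B*(-24 + B) (K(B) = (2*B)*(-24 + B) = 2*B*(-24 + B))
K(1)*√(V(-1, Y(4)) - 40) = (2*1*(-24 + 1))*√((-1 - (2 - 1*4)) - 40) = (2*1*(-23))*√((-1 - (2 - 4)) - 40) = -46*√((-1 - 1*(-2)) - 40) = -46*√((-1 + 2) - 40) = -46*√(1 - 40) = -46*I*√39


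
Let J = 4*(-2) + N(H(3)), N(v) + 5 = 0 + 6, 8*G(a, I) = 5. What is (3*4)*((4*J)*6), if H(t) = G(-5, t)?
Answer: -2016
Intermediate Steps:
G(a, I) = 5/8 (G(a, I) = (⅛)*5 = 5/8)
H(t) = 5/8
N(v) = 1 (N(v) = -5 + (0 + 6) = -5 + 6 = 1)
J = -7 (J = 4*(-2) + 1 = -8 + 1 = -7)
(3*4)*((4*J)*6) = (3*4)*((4*(-7))*6) = 12*(-28*6) = 12*(-168) = -2016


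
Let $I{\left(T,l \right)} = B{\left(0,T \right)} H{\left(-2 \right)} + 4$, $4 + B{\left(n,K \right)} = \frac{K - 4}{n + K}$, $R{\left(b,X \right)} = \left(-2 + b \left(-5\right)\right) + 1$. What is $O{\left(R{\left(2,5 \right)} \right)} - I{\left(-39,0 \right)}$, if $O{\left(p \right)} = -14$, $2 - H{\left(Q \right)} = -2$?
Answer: $- \frac{250}{39} \approx -6.4103$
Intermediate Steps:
$R{\left(b,X \right)} = -1 - 5 b$ ($R{\left(b,X \right)} = \left(-2 - 5 b\right) + 1 = -1 - 5 b$)
$B{\left(n,K \right)} = -4 + \frac{-4 + K}{K + n}$ ($B{\left(n,K \right)} = -4 + \frac{K - 4}{n + K} = -4 + \frac{-4 + K}{K + n}$)
$H{\left(Q \right)} = 4$ ($H{\left(Q \right)} = 2 - -2 = 2 + 2 = 4$)
$I{\left(T,l \right)} = 4 + \frac{4 \left(-4 - 3 T\right)}{T}$ ($I{\left(T,l \right)} = \frac{-4 - 0 - 3 T}{T + 0} \cdot 4 + 4 = \frac{-4 + 0 - 3 T}{T} 4 + 4 = \frac{-4 - 3 T}{T} 4 + 4 = \frac{4 \left(-4 - 3 T\right)}{T} + 4 = 4 + \frac{4 \left(-4 - 3 T\right)}{T}$)
$O{\left(R{\left(2,5 \right)} \right)} - I{\left(-39,0 \right)} = -14 - \left(-8 - \frac{16}{-39}\right) = -14 - \left(-8 - - \frac{16}{39}\right) = -14 - \left(-8 + \frac{16}{39}\right) = -14 - - \frac{296}{39} = -14 + \frac{296}{39} = - \frac{250}{39}$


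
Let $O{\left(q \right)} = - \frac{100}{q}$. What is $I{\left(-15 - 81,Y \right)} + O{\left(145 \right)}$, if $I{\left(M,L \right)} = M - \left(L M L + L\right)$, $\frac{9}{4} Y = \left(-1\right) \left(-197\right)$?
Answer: $\frac{576091768}{783} \approx 7.3575 \cdot 10^{5}$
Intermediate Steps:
$Y = \frac{788}{9}$ ($Y = \frac{4 \left(\left(-1\right) \left(-197\right)\right)}{9} = \frac{4}{9} \cdot 197 = \frac{788}{9} \approx 87.556$)
$I{\left(M,L \right)} = M - L - M L^{2}$ ($I{\left(M,L \right)} = M - \left(M L^{2} + L\right) = M - \left(L + M L^{2}\right) = M - L - M L^{2}$)
$I{\left(-15 - 81,Y \right)} + O{\left(145 \right)} = \left(\left(-15 - 81\right) - \frac{788}{9} - \left(-15 - 81\right) \left(\frac{788}{9}\right)^{2}\right) - \frac{100}{145} = \left(\left(-15 - 81\right) - \frac{788}{9} - \left(-15 - 81\right) \frac{620944}{81}\right) - \frac{20}{29} = \left(-96 - \frac{788}{9} - \left(-96\right) \frac{620944}{81}\right) - \frac{20}{29} = \left(-96 - \frac{788}{9} + \frac{19870208}{27}\right) - \frac{20}{29} = \frac{19865252}{27} - \frac{20}{29} = \frac{576091768}{783}$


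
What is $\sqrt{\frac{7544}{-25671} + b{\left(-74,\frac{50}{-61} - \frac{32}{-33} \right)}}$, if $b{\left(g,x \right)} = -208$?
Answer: $\frac{2 i \sqrt{34316428038}}{25671} \approx 14.432 i$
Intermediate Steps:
$\sqrt{\frac{7544}{-25671} + b{\left(-74,\frac{50}{-61} - \frac{32}{-33} \right)}} = \sqrt{\frac{7544}{-25671} - 208} = \sqrt{7544 \left(- \frac{1}{25671}\right) - 208} = \sqrt{- \frac{7544}{25671} - 208} = \sqrt{- \frac{5347112}{25671}} = \frac{2 i \sqrt{34316428038}}{25671}$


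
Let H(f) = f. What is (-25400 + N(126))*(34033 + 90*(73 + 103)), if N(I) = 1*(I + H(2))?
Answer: -1260390456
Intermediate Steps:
N(I) = 2 + I (N(I) = 1*(I + 2) = 1*(2 + I) = 2 + I)
(-25400 + N(126))*(34033 + 90*(73 + 103)) = (-25400 + (2 + 126))*(34033 + 90*(73 + 103)) = (-25400 + 128)*(34033 + 90*176) = -25272*(34033 + 15840) = -25272*49873 = -1260390456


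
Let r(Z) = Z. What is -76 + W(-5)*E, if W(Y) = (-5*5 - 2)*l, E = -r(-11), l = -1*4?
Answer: 1112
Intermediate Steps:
l = -4
E = 11 (E = -1*(-11) = 11)
W(Y) = 108 (W(Y) = (-5*5 - 2)*(-4) = (-25 - 2)*(-4) = -27*(-4) = 108)
-76 + W(-5)*E = -76 + 108*11 = -76 + 1188 = 1112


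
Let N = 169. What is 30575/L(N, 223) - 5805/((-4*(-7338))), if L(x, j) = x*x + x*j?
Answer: 10684745/40510652 ≈ 0.26375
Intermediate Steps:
L(x, j) = x² + j*x
30575/L(N, 223) - 5805/((-4*(-7338))) = 30575/((169*(223 + 169))) - 5805/((-4*(-7338))) = 30575/((169*392)) - 5805/29352 = 30575/66248 - 5805*1/29352 = 30575*(1/66248) - 1935/9784 = 30575/66248 - 1935/9784 = 10684745/40510652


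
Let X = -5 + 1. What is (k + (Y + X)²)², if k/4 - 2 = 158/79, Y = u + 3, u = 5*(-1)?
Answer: 2704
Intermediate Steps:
u = -5
X = -4
Y = -2 (Y = -5 + 3 = -2)
k = 16 (k = 8 + 4*(158/79) = 8 + 4*(158*(1/79)) = 8 + 4*2 = 8 + 8 = 16)
(k + (Y + X)²)² = (16 + (-2 - 4)²)² = (16 + (-6)²)² = (16 + 36)² = 52² = 2704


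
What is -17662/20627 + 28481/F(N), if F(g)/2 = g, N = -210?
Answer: -594895627/8663340 ≈ -68.668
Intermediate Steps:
F(g) = 2*g
-17662/20627 + 28481/F(N) = -17662/20627 + 28481/((2*(-210))) = -17662*1/20627 + 28481/(-420) = -17662/20627 + 28481*(-1/420) = -17662/20627 - 28481/420 = -594895627/8663340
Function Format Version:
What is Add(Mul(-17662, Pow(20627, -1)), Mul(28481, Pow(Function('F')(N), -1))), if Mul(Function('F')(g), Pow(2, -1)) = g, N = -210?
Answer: Rational(-594895627, 8663340) ≈ -68.668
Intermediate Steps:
Function('F')(g) = Mul(2, g)
Add(Mul(-17662, Pow(20627, -1)), Mul(28481, Pow(Function('F')(N), -1))) = Add(Mul(-17662, Pow(20627, -1)), Mul(28481, Pow(Mul(2, -210), -1))) = Add(Mul(-17662, Rational(1, 20627)), Mul(28481, Pow(-420, -1))) = Add(Rational(-17662, 20627), Mul(28481, Rational(-1, 420))) = Add(Rational(-17662, 20627), Rational(-28481, 420)) = Rational(-594895627, 8663340)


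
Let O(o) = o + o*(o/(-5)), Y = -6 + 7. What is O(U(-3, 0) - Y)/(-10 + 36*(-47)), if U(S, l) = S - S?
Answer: 3/4255 ≈ 0.00070505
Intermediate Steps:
Y = 1
U(S, l) = 0
O(o) = o - o**2/5 (O(o) = o + o*(o*(-1/5)) = o + o*(-o/5) = o - o**2/5)
O(U(-3, 0) - Y)/(-10 + 36*(-47)) = ((0 - 1*1)*(5 - (0 - 1*1))/5)/(-10 + 36*(-47)) = ((0 - 1)*(5 - (0 - 1))/5)/(-10 - 1692) = ((1/5)*(-1)*(5 - 1*(-1)))/(-1702) = ((1/5)*(-1)*(5 + 1))*(-1/1702) = ((1/5)*(-1)*6)*(-1/1702) = -6/5*(-1/1702) = 3/4255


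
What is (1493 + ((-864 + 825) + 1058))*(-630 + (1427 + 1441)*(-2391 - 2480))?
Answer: -35094292896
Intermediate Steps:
(1493 + ((-864 + 825) + 1058))*(-630 + (1427 + 1441)*(-2391 - 2480)) = (1493 + (-39 + 1058))*(-630 + 2868*(-4871)) = (1493 + 1019)*(-630 - 13970028) = 2512*(-13970658) = -35094292896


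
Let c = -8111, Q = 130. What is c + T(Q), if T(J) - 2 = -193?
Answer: -8302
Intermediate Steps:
T(J) = -191 (T(J) = 2 - 193 = -191)
c + T(Q) = -8111 - 191 = -8302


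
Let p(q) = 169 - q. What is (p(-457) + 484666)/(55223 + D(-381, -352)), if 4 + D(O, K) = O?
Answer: 242646/27419 ≈ 8.8495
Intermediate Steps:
D(O, K) = -4 + O
(p(-457) + 484666)/(55223 + D(-381, -352)) = ((169 - 1*(-457)) + 484666)/(55223 + (-4 - 381)) = ((169 + 457) + 484666)/(55223 - 385) = (626 + 484666)/54838 = 485292*(1/54838) = 242646/27419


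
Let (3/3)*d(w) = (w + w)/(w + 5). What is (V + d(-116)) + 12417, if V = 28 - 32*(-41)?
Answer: 1527259/111 ≈ 13759.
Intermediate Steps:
d(w) = 2*w/(5 + w) (d(w) = (w + w)/(w + 5) = (2*w)/(5 + w) = 2*w/(5 + w))
V = 1340 (V = 28 + 1312 = 1340)
(V + d(-116)) + 12417 = (1340 + 2*(-116)/(5 - 116)) + 12417 = (1340 + 2*(-116)/(-111)) + 12417 = (1340 + 2*(-116)*(-1/111)) + 12417 = (1340 + 232/111) + 12417 = 148972/111 + 12417 = 1527259/111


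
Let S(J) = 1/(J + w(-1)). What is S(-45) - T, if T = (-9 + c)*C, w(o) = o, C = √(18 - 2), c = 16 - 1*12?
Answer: 919/46 ≈ 19.978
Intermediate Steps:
c = 4 (c = 16 - 12 = 4)
C = 4 (C = √16 = 4)
S(J) = 1/(-1 + J) (S(J) = 1/(J - 1) = 1/(-1 + J))
T = -20 (T = (-9 + 4)*4 = -5*4 = -20)
S(-45) - T = 1/(-1 - 45) - 1*(-20) = 1/(-46) + 20 = -1/46 + 20 = 919/46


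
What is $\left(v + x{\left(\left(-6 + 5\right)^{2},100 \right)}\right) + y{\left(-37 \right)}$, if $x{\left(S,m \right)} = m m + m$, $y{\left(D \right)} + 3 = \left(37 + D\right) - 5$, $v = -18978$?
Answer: $-8886$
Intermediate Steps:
$y{\left(D \right)} = 29 + D$ ($y{\left(D \right)} = -3 + \left(\left(37 + D\right) - 5\right) = -3 + \left(32 + D\right) = 29 + D$)
$x{\left(S,m \right)} = m + m^{2}$ ($x{\left(S,m \right)} = m^{2} + m = m + m^{2}$)
$\left(v + x{\left(\left(-6 + 5\right)^{2},100 \right)}\right) + y{\left(-37 \right)} = \left(-18978 + 100 \left(1 + 100\right)\right) + \left(29 - 37\right) = \left(-18978 + 100 \cdot 101\right) - 8 = \left(-18978 + 10100\right) - 8 = -8878 - 8 = -8886$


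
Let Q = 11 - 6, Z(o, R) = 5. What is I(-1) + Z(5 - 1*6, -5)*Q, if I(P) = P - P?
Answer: 25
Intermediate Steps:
Q = 5
I(P) = 0
I(-1) + Z(5 - 1*6, -5)*Q = 0 + 5*5 = 0 + 25 = 25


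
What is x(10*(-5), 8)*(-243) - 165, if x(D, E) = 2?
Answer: -651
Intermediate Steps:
x(10*(-5), 8)*(-243) - 165 = 2*(-243) - 165 = -486 - 165 = -651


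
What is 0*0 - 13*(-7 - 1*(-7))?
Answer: 0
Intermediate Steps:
0*0 - 13*(-7 - 1*(-7)) = 0 - 13*(-7 + 7) = 0 - 13*0 = 0 + 0 = 0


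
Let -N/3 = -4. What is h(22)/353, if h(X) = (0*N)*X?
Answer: 0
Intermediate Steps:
N = 12 (N = -3*(-4) = 12)
h(X) = 0 (h(X) = (0*12)*X = 0*X = 0)
h(22)/353 = 0/353 = 0*(1/353) = 0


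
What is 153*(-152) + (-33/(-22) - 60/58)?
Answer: -1348821/58 ≈ -23256.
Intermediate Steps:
153*(-152) + (-33/(-22) - 60/58) = -23256 + (-33*(-1/22) - 60*1/58) = -23256 + (3/2 - 30/29) = -23256 + 27/58 = -1348821/58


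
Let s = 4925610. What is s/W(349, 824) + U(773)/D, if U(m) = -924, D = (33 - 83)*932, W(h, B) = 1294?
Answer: 28691827707/7537550 ≈ 3806.5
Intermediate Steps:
D = -46600 (D = -50*932 = -46600)
s/W(349, 824) + U(773)/D = 4925610/1294 - 924/(-46600) = 4925610*(1/1294) - 924*(-1/46600) = 2462805/647 + 231/11650 = 28691827707/7537550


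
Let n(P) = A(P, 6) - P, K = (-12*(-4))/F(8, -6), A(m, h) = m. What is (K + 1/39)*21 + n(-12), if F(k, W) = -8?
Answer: -1631/13 ≈ -125.46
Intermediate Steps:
K = -6 (K = -12*(-4)/(-8) = 48*(-⅛) = -6)
n(P) = 0 (n(P) = P - P = 0)
(K + 1/39)*21 + n(-12) = (-6 + 1/39)*21 + 0 = -233/39*21 + 0 = -1631/13 + 0 = -1631/13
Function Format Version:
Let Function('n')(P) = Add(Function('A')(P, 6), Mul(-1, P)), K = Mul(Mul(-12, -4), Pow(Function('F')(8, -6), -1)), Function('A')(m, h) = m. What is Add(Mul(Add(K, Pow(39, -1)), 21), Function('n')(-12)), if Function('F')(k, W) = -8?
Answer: Rational(-1631, 13) ≈ -125.46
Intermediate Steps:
K = -6 (K = Mul(Mul(-12, -4), Pow(-8, -1)) = Mul(48, Rational(-1, 8)) = -6)
Function('n')(P) = 0 (Function('n')(P) = Add(P, Mul(-1, P)) = 0)
Add(Mul(Add(K, Pow(39, -1)), 21), Function('n')(-12)) = Add(Mul(Add(-6, Pow(39, -1)), 21), 0) = Add(Mul(Add(-6, Rational(1, 39)), 21), 0) = Add(Mul(Rational(-233, 39), 21), 0) = Add(Rational(-1631, 13), 0) = Rational(-1631, 13)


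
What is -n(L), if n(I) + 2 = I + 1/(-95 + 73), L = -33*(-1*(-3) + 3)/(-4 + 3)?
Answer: -4311/22 ≈ -195.95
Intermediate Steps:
L = 198 (L = -33*(3 + 3)/(-1) = -198*(-1) = -33*(-6) = 198)
n(I) = -45/22 + I (n(I) = -2 + (I + 1/(-95 + 73)) = -2 + (I + 1/(-22)) = -2 + (I - 1/22) = -2 + (-1/22 + I) = -45/22 + I)
-n(L) = -(-45/22 + 198) = -1*4311/22 = -4311/22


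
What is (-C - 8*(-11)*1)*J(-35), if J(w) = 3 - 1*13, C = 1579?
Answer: 14910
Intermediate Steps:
J(w) = -10 (J(w) = 3 - 13 = -10)
(-C - 8*(-11)*1)*J(-35) = (-1*1579 - 8*(-11)*1)*(-10) = (-1579 + 88*1)*(-10) = (-1579 + 88)*(-10) = -1491*(-10) = 14910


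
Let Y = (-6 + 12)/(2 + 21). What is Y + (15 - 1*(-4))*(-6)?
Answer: -2616/23 ≈ -113.74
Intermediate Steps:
Y = 6/23 ≈ 0.26087
Y + (15 - 1*(-4))*(-6) = 6/23 + (15 - 1*(-4))*(-6) = 6/23 + (15 + 4)*(-6) = 6/23 + 19*(-6) = 6/23 - 114 = -2616/23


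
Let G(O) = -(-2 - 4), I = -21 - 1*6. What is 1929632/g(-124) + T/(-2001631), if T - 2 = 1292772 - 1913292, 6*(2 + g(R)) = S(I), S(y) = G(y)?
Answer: -3862410609274/2001631 ≈ -1.9296e+6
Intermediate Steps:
I = -27 (I = -21 - 6 = -27)
G(O) = 6 (G(O) = -1*(-6) = 6)
S(y) = 6
g(R) = -1 (g(R) = -2 + (1/6)*6 = -2 + 1 = -1)
T = -620518 (T = 2 + (1292772 - 1913292) = 2 - 620520 = -620518)
1929632/g(-124) + T/(-2001631) = 1929632/(-1) - 620518/(-2001631) = 1929632*(-1) - 620518*(-1/2001631) = -1929632 + 620518/2001631 = -3862410609274/2001631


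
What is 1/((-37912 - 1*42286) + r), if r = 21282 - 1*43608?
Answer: -1/102524 ≈ -9.7538e-6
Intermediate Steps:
r = -22326 (r = 21282 - 43608 = -22326)
1/((-37912 - 1*42286) + r) = 1/((-37912 - 1*42286) - 22326) = 1/((-37912 - 42286) - 22326) = 1/(-80198 - 22326) = 1/(-102524) = -1/102524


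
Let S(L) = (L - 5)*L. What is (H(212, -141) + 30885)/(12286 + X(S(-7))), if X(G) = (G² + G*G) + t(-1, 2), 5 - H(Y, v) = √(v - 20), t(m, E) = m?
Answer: 30890/26397 - I*√161/26397 ≈ 1.1702 - 0.00048068*I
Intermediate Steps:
S(L) = L*(-5 + L) (S(L) = (-5 + L)*L = L*(-5 + L))
H(Y, v) = 5 - √(-20 + v) (H(Y, v) = 5 - √(v - 20) = 5 - √(-20 + v))
X(G) = -1 + 2*G² (X(G) = (G² + G*G) - 1 = (G² + G²) - 1 = 2*G² - 1 = -1 + 2*G²)
(H(212, -141) + 30885)/(12286 + X(S(-7))) = ((5 - √(-20 - 141)) + 30885)/(12286 + (-1 + 2*(-7*(-5 - 7))²)) = ((5 - √(-161)) + 30885)/(12286 + (-1 + 2*(-7*(-12))²)) = ((5 - I*√161) + 30885)/(12286 + (-1 + 2*84²)) = ((5 - I*√161) + 30885)/(12286 + (-1 + 2*7056)) = (30890 - I*√161)/(12286 + (-1 + 14112)) = (30890 - I*√161)/(12286 + 14111) = (30890 - I*√161)/26397 = (30890 - I*√161)*(1/26397) = 30890/26397 - I*√161/26397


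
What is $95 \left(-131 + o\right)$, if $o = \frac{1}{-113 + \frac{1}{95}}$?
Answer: $- \frac{133593655}{10734} \approx -12446.0$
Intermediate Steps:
$o = - \frac{95}{10734}$ ($o = \frac{1}{-113 + \frac{1}{95}} = \frac{1}{- \frac{10734}{95}} = - \frac{95}{10734} \approx -0.0088504$)
$95 \left(-131 + o\right) = 95 \left(-131 - \frac{95}{10734}\right) = 95 \left(- \frac{1406249}{10734}\right) = - \frac{133593655}{10734}$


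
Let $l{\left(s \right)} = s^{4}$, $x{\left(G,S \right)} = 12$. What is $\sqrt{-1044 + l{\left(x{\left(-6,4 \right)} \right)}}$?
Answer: $6 \sqrt{547} \approx 140.33$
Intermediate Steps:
$\sqrt{-1044 + l{\left(x{\left(-6,4 \right)} \right)}} = \sqrt{-1044 + 12^{4}} = \sqrt{-1044 + 20736} = \sqrt{19692} = 6 \sqrt{547}$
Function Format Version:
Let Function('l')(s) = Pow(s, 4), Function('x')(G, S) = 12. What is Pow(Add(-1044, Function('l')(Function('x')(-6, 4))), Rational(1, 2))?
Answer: Mul(6, Pow(547, Rational(1, 2))) ≈ 140.33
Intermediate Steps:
Pow(Add(-1044, Function('l')(Function('x')(-6, 4))), Rational(1, 2)) = Pow(Add(-1044, Pow(12, 4)), Rational(1, 2)) = Pow(Add(-1044, 20736), Rational(1, 2)) = Pow(19692, Rational(1, 2)) = Mul(6, Pow(547, Rational(1, 2)))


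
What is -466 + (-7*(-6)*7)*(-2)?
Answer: -1054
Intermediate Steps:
-466 + (-7*(-6)*7)*(-2) = -466 + (42*7)*(-2) = -466 + 294*(-2) = -466 - 588 = -1054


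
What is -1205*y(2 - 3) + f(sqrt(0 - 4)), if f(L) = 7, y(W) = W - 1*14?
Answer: 18082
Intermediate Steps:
y(W) = -14 + W (y(W) = W - 14 = -14 + W)
-1205*y(2 - 3) + f(sqrt(0 - 4)) = -1205*(-14 + (2 - 3)) + 7 = -1205*(-14 - 1) + 7 = -1205*(-15) + 7 = 18075 + 7 = 18082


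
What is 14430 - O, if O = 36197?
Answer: -21767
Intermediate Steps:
14430 - O = 14430 - 1*36197 = 14430 - 36197 = -21767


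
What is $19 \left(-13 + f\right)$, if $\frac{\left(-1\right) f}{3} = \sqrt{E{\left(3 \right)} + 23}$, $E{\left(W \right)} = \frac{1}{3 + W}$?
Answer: $-247 - \frac{19 \sqrt{834}}{2} \approx -521.35$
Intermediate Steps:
$f = - \frac{\sqrt{834}}{2}$ ($f = - 3 \sqrt{\frac{1}{3 + 3} + 23} = - 3 \sqrt{\frac{1}{6} + 23} = - 3 \sqrt{\frac{139}{6}} = - 3 \frac{\sqrt{834}}{6} = - \frac{\sqrt{834}}{2} \approx -14.44$)
$19 \left(-13 + f\right) = 19 \left(-13 - \frac{\sqrt{834}}{2}\right) = -247 - \frac{19 \sqrt{834}}{2}$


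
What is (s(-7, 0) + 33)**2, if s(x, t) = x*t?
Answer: 1089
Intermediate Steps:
s(x, t) = t*x
(s(-7, 0) + 33)**2 = (0*(-7) + 33)**2 = (0 + 33)**2 = 33**2 = 1089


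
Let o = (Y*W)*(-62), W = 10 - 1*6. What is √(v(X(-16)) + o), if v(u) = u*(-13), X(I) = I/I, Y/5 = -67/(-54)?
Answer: I*√125673/9 ≈ 39.389*I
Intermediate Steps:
Y = 335/54 (Y = 5*(-67/(-54)) = 5*(-67*(-1/54)) = 5*(67/54) = 335/54 ≈ 6.2037)
W = 4 (W = 10 - 6 = 4)
X(I) = 1
o = -41540/27 (o = ((335/54)*4)*(-62) = (670/27)*(-62) = -41540/27 ≈ -1538.5)
v(u) = -13*u
√(v(X(-16)) + o) = √(-13*1 - 41540/27) = √(-13 - 41540/27) = √(-41891/27) = I*√125673/9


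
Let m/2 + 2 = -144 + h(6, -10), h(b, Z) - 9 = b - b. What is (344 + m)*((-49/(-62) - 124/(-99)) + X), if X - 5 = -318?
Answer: -66802925/3069 ≈ -21767.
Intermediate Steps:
X = -313 (X = 5 - 318 = -313)
h(b, Z) = 9 (h(b, Z) = 9 + (b - b) = 9 + 0 = 9)
m = -274 (m = -4 + 2*(-144 + 9) = -4 + 2*(-135) = -4 - 270 = -274)
(344 + m)*((-49/(-62) - 124/(-99)) + X) = (344 - 274)*((-49/(-62) - 124/(-99)) - 313) = 70*((-49*(-1/62) - 124*(-1/99)) - 313) = 70*((49/62 + 124/99) - 313) = 70*(12539/6138 - 313) = 70*(-1908655/6138) = -66802925/3069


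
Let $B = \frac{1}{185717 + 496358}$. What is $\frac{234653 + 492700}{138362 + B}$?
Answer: $\frac{165369765825}{31457753717} \approx 5.2569$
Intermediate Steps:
$B = \frac{1}{682075} \approx 1.4661 \cdot 10^{-6}$
$\frac{234653 + 492700}{138362 + B} = \frac{234653 + 492700}{138362 + \frac{1}{682075}} = \frac{727353}{\frac{94373261151}{682075}} = 727353 \cdot \frac{682075}{94373261151} = \frac{165369765825}{31457753717}$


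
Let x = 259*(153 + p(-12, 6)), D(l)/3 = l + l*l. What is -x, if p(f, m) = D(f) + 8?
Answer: -144263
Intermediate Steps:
D(l) = 3*l + 3*l² (D(l) = 3*(l + l*l) = 3*(l + l²) = 3*l + 3*l²)
p(f, m) = 8 + 3*f*(1 + f) (p(f, m) = 3*f*(1 + f) + 8 = 8 + 3*f*(1 + f))
x = 144263 (x = 259*(153 + (8 + 3*(-12)*(1 - 12))) = 259*(153 + (8 + 3*(-12)*(-11))) = 259*(153 + (8 + 396)) = 259*(153 + 404) = 259*557 = 144263)
-x = -1*144263 = -144263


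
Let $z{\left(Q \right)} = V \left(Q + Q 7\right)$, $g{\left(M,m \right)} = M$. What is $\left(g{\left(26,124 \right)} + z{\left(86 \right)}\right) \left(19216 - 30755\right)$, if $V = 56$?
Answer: $-444874606$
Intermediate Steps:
$z{\left(Q \right)} = 448 Q$ ($z{\left(Q \right)} = 56 \left(Q + Q 7\right) = 56 \left(Q + 7 Q\right) = 56 \cdot 8 Q = 448 Q$)
$\left(g{\left(26,124 \right)} + z{\left(86 \right)}\right) \left(19216 - 30755\right) = \left(26 + 448 \cdot 86\right) \left(19216 - 30755\right) = \left(26 + 38528\right) \left(-11539\right) = 38554 \left(-11539\right) = -444874606$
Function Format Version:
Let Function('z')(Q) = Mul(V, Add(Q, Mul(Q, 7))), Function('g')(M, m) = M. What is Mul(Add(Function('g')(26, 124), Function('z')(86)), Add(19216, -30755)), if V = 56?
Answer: -444874606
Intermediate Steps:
Function('z')(Q) = Mul(448, Q) (Function('z')(Q) = Mul(56, Add(Q, Mul(Q, 7))) = Mul(56, Add(Q, Mul(7, Q))) = Mul(56, Mul(8, Q)) = Mul(448, Q))
Mul(Add(Function('g')(26, 124), Function('z')(86)), Add(19216, -30755)) = Mul(Add(26, Mul(448, 86)), Add(19216, -30755)) = Mul(Add(26, 38528), -11539) = Mul(38554, -11539) = -444874606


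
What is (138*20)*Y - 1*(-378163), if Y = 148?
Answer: 786643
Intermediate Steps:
(138*20)*Y - 1*(-378163) = (138*20)*148 - 1*(-378163) = 2760*148 + 378163 = 408480 + 378163 = 786643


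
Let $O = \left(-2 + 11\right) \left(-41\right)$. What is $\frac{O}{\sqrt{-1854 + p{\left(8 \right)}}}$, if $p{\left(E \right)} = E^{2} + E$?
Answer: $\frac{41 i \sqrt{22}}{22} \approx 8.7412 i$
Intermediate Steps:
$O = -369$ ($O = 9 \left(-41\right) = -369$)
$p{\left(E \right)} = E + E^{2}$
$\frac{O}{\sqrt{-1854 + p{\left(8 \right)}}} = - \frac{369}{\sqrt{-1854 + 8 \left(1 + 8\right)}} = - \frac{369}{\sqrt{-1854 + 8 \cdot 9}} = - \frac{369}{\sqrt{-1854 + 72}} = - \frac{369}{\sqrt{-1782}} = - \frac{369}{9 i \sqrt{22}} = - 369 \left(- \frac{i \sqrt{22}}{198}\right) = \frac{41 i \sqrt{22}}{22}$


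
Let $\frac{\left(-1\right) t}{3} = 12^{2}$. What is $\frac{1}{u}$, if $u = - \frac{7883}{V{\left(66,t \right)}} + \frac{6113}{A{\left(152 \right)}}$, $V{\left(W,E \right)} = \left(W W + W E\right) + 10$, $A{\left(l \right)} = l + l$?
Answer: $\frac{3670192}{75000465} \approx 0.048936$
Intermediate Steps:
$A{\left(l \right)} = 2 l$
$t = -432$ ($t = - 3 \cdot 12^{2} = \left(-3\right) 144 = -432$)
$V{\left(W,E \right)} = 10 + W^{2} + E W$ ($V{\left(W,E \right)} = \left(W^{2} + E W\right) + 10 = 10 + W^{2} + E W$)
$u = \frac{75000465}{3670192}$ ($u = - \frac{7883}{10 + 66^{2} - 28512} + \frac{6113}{2 \cdot 152} = - \frac{7883}{10 + 4356 - 28512} + \frac{6113}{304} = - \frac{7883}{-24146} + 6113 \cdot \frac{1}{304} = \left(-7883\right) \left(- \frac{1}{24146}\right) + \frac{6113}{304} = \frac{7883}{24146} + \frac{6113}{304} = \frac{75000465}{3670192} \approx 20.435$)
$\frac{1}{u} = \frac{1}{\frac{75000465}{3670192}} = \frac{3670192}{75000465}$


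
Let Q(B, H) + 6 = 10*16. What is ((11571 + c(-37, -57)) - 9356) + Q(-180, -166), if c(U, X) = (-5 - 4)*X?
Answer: 2882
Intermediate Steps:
c(U, X) = -9*X
Q(B, H) = 154 (Q(B, H) = -6 + 10*16 = -6 + 160 = 154)
((11571 + c(-37, -57)) - 9356) + Q(-180, -166) = ((11571 - 9*(-57)) - 9356) + 154 = ((11571 + 513) - 9356) + 154 = (12084 - 9356) + 154 = 2728 + 154 = 2882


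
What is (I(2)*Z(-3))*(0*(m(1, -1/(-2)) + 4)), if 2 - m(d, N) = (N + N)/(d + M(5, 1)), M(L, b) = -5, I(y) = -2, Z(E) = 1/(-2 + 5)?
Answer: 0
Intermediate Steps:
Z(E) = ⅓ (Z(E) = 1/3 = ⅓)
m(d, N) = 2 - 2*N/(-5 + d) (m(d, N) = 2 - (N + N)/(d - 5) = 2 - 2*N/(-5 + d))
(I(2)*Z(-3))*(0*(m(1, -1/(-2)) + 4)) = (-2*⅓)*(0*(2*(-5 + 1 - (-1)/(-2))/(-5 + 1) + 4)) = -0*(2*(-5 + 1 - (-1)*(-1)/2)/(-4) + 4) = -0*(2*(-¼)*(-5 + 1 - 1*½) + 4) = -0*(2*(-¼)*(-5 + 1 - ½) + 4) = -0*(2*(-¼)*(-9/2) + 4) = -0*(9/4 + 4) = -0*25/4 = -⅔*0 = 0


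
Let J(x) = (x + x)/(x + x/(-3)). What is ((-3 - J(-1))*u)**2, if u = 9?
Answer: 2916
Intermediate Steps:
J(x) = 3 (J(x) = (2*x)/(x + x*(-1/3)) = (2*x)/(x - x/3) = (2*x)/((2*x/3)) = (2*x)*(3/(2*x)) = 3)
((-3 - J(-1))*u)**2 = ((-3 - 1*3)*9)**2 = ((-3 - 3)*9)**2 = (-6*9)**2 = (-54)**2 = 2916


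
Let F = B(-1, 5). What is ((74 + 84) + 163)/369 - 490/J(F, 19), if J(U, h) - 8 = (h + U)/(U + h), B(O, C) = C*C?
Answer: -19769/369 ≈ -53.575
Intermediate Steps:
B(O, C) = C²
F = 25 (F = 5² = 25)
J(U, h) = 9 (J(U, h) = 8 + (h + U)/(U + h) = 8 + (U + h)/(U + h) = 8 + 1 = 9)
((74 + 84) + 163)/369 - 490/J(F, 19) = ((74 + 84) + 163)/369 - 490/9 = (158 + 163)*(1/369) - 490*⅑ = 321*(1/369) - 490/9 = 107/123 - 490/9 = -19769/369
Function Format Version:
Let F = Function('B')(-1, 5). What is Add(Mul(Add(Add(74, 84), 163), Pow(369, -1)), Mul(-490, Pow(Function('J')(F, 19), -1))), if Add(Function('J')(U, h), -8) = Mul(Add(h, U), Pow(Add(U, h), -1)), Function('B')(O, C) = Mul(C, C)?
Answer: Rational(-19769, 369) ≈ -53.575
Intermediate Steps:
Function('B')(O, C) = Pow(C, 2)
F = 25 (F = Pow(5, 2) = 25)
Function('J')(U, h) = 9 (Function('J')(U, h) = Add(8, Mul(Add(h, U), Pow(Add(U, h), -1))) = Add(8, Mul(Add(U, h), Pow(Add(U, h), -1))) = Add(8, 1) = 9)
Add(Mul(Add(Add(74, 84), 163), Pow(369, -1)), Mul(-490, Pow(Function('J')(F, 19), -1))) = Add(Mul(Add(Add(74, 84), 163), Pow(369, -1)), Mul(-490, Pow(9, -1))) = Add(Mul(Add(158, 163), Rational(1, 369)), Mul(-490, Rational(1, 9))) = Add(Mul(321, Rational(1, 369)), Rational(-490, 9)) = Add(Rational(107, 123), Rational(-490, 9)) = Rational(-19769, 369)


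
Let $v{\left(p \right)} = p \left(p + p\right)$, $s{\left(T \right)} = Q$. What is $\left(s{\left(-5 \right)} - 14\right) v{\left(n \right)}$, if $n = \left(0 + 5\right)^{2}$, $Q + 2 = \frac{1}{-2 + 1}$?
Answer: $-21250$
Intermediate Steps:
$Q = -3$ ($Q = -2 + \frac{1}{-2 + 1} = -2 + \frac{1}{-1} = -2 - 1 = -3$)
$s{\left(T \right)} = -3$
$n = 25$ ($n = 5^{2} = 25$)
$v{\left(p \right)} = 2 p^{2}$ ($v{\left(p \right)} = p 2 p = 2 p^{2}$)
$\left(s{\left(-5 \right)} - 14\right) v{\left(n \right)} = \left(-3 - 14\right) 2 \cdot 25^{2} = - 17 \cdot 2 \cdot 625 = \left(-17\right) 1250 = -21250$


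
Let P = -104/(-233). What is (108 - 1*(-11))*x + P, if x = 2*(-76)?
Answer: -4214400/233 ≈ -18088.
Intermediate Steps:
x = -152
P = 104/233 (P = -104*(-1/233) = 104/233 ≈ 0.44635)
(108 - 1*(-11))*x + P = (108 - 1*(-11))*(-152) + 104/233 = (108 + 11)*(-152) + 104/233 = 119*(-152) + 104/233 = -18088 + 104/233 = -4214400/233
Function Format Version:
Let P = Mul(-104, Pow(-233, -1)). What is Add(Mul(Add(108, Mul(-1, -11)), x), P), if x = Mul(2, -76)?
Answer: Rational(-4214400, 233) ≈ -18088.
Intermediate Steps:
x = -152
P = Rational(104, 233) (P = Mul(-104, Rational(-1, 233)) = Rational(104, 233) ≈ 0.44635)
Add(Mul(Add(108, Mul(-1, -11)), x), P) = Add(Mul(Add(108, Mul(-1, -11)), -152), Rational(104, 233)) = Add(Mul(Add(108, 11), -152), Rational(104, 233)) = Add(Mul(119, -152), Rational(104, 233)) = Add(-18088, Rational(104, 233)) = Rational(-4214400, 233)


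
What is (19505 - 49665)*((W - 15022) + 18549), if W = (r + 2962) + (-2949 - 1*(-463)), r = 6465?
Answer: -315714880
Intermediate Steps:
W = 6941 (W = (6465 + 2962) + (-2949 - 1*(-463)) = 9427 + (-2949 + 463) = 9427 - 2486 = 6941)
(19505 - 49665)*((W - 15022) + 18549) = (19505 - 49665)*((6941 - 15022) + 18549) = -30160*(-8081 + 18549) = -30160*10468 = -315714880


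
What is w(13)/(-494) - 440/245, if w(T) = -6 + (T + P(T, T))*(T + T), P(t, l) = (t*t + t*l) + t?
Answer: -253457/12103 ≈ -20.942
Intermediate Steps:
P(t, l) = t + t² + l*t (P(t, l) = (t² + l*t) + t = t + t² + l*t)
w(T) = -6 + 2*T*(T + T*(1 + 2*T)) (w(T) = -6 + (T + T*(1 + T + T))*(T + T) = -6 + (T + T*(1 + 2*T))*(2*T) = -6 + 2*T*(T + T*(1 + 2*T)))
w(13)/(-494) - 440/245 = (-6 + 4*13² + 4*13³)/(-494) - 440/245 = (-6 + 4*169 + 4*2197)*(-1/494) - 440*1/245 = (-6 + 676 + 8788)*(-1/494) - 88/49 = 9458*(-1/494) - 88/49 = -4729/247 - 88/49 = -253457/12103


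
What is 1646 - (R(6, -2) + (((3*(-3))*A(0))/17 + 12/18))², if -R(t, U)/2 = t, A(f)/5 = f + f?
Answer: 13658/9 ≈ 1517.6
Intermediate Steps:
A(f) = 10*f (A(f) = 5*(f + f) = 5*(2*f) = 10*f)
R(t, U) = -2*t
1646 - (R(6, -2) + (((3*(-3))*A(0))/17 + 12/18))² = 1646 - (-2*6 + (((3*(-3))*(10*0))/17 + 12/18))² = 1646 - (-12 + (-9*0*(1/17) + 12*(1/18)))² = 1646 - (-12 + (0*(1/17) + ⅔))² = 1646 - (-12 + (0 + ⅔))² = 1646 - (-12 + ⅔)² = 1646 - (-34/3)² = 1646 - 1*1156/9 = 1646 - 1156/9 = 13658/9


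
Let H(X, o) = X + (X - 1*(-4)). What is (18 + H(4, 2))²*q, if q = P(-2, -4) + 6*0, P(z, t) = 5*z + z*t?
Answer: -1800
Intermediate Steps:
P(z, t) = 5*z + t*z
H(X, o) = 4 + 2*X (H(X, o) = X + (X + 4) = X + (4 + X) = 4 + 2*X)
q = -2 (q = -2*(5 - 4) + 6*0 = -2*1 + 0 = -2 + 0 = -2)
(18 + H(4, 2))²*q = (18 + (4 + 2*4))²*(-2) = (18 + (4 + 8))²*(-2) = (18 + 12)²*(-2) = 30²*(-2) = 900*(-2) = -1800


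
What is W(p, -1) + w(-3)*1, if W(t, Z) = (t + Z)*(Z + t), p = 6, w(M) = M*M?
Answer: 34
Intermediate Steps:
w(M) = M**2
W(t, Z) = (Z + t)**2 (W(t, Z) = (Z + t)*(Z + t) = (Z + t)**2)
W(p, -1) + w(-3)*1 = (-1 + 6)**2 + (-3)**2*1 = 5**2 + 9*1 = 25 + 9 = 34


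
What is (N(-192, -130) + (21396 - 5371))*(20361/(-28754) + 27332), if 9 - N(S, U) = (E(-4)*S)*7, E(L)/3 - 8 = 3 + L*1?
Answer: 1580984209613/1307 ≈ 1.2096e+9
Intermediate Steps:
E(L) = 33 + 3*L (E(L) = 24 + 3*(3 + L*1) = 24 + 3*(3 + L) = 24 + (9 + 3*L) = 33 + 3*L)
N(S, U) = 9 - 147*S (N(S, U) = 9 - (33 + 3*(-4))*S*7 = 9 - (33 - 12)*S*7 = 9 - 21*S*7 = 9 - 147*S)
(N(-192, -130) + (21396 - 5371))*(20361/(-28754) + 27332) = ((9 - 147*(-192)) + (21396 - 5371))*(20361/(-28754) + 27332) = ((9 + 28224) + 16025)*(20361*(-1/28754) + 27332) = (28233 + 16025)*(-1851/2614 + 27332) = 44258*(71443997/2614) = 1580984209613/1307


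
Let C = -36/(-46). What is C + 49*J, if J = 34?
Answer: 38336/23 ≈ 1666.8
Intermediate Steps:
C = 18/23 (C = -36*(-1/46) = 18/23 ≈ 0.78261)
C + 49*J = 18/23 + 49*34 = 18/23 + 1666 = 38336/23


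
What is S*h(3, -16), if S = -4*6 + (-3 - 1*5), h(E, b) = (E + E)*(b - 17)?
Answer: 6336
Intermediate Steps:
h(E, b) = 2*E*(-17 + b) (h(E, b) = (2*E)*(-17 + b) = 2*E*(-17 + b))
S = -32 (S = -24 + (-3 - 5) = -24 - 8 = -32)
S*h(3, -16) = -64*3*(-17 - 16) = -64*3*(-33) = -32*(-198) = 6336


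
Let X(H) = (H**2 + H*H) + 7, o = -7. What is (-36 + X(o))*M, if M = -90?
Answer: -6210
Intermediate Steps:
X(H) = 7 + 2*H**2 (X(H) = (H**2 + H**2) + 7 = 2*H**2 + 7 = 7 + 2*H**2)
(-36 + X(o))*M = (-36 + (7 + 2*(-7)**2))*(-90) = (-36 + (7 + 2*49))*(-90) = (-36 + (7 + 98))*(-90) = (-36 + 105)*(-90) = 69*(-90) = -6210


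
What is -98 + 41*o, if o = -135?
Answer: -5633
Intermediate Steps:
-98 + 41*o = -98 + 41*(-135) = -98 - 5535 = -5633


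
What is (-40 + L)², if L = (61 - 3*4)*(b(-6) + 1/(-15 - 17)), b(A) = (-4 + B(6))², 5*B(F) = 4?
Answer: 135558721489/640000 ≈ 2.1181e+5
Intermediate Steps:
B(F) = ⅘ (B(F) = (⅕)*4 = ⅘)
b(A) = 256/25 (b(A) = (-4 + ⅘)² = (-16/5)² = 256/25)
L = 400183/800 (L = (61 - 3*4)*(256/25 + 1/(-15 - 17)) = (61 - 12)*(256/25 + 1/(-32)) = 49*(256/25 - 1/32) = 49*(8167/800) = 400183/800 ≈ 500.23)
(-40 + L)² = (-40 + 400183/800)² = (368183/800)² = 135558721489/640000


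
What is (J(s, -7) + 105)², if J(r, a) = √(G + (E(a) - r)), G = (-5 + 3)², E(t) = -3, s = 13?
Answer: 11013 + 420*I*√3 ≈ 11013.0 + 727.46*I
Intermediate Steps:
G = 4 (G = (-2)² = 4)
J(r, a) = √(1 - r) (J(r, a) = √(4 + (-3 - r)) = √(1 - r))
(J(s, -7) + 105)² = (√(1 - 1*13) + 105)² = (√(1 - 13) + 105)² = (√(-12) + 105)² = (2*I*√3 + 105)² = (105 + 2*I*√3)²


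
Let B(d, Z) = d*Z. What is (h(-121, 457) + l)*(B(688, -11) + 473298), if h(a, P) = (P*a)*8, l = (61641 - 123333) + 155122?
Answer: -162514620580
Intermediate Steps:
B(d, Z) = Z*d
l = 93430 (l = -61692 + 155122 = 93430)
h(a, P) = 8*P*a
(h(-121, 457) + l)*(B(688, -11) + 473298) = (8*457*(-121) + 93430)*(-11*688 + 473298) = (-442376 + 93430)*(-7568 + 473298) = -348946*465730 = -162514620580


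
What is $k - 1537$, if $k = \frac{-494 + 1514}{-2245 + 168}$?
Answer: $- \frac{3193369}{2077} \approx -1537.5$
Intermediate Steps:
$k = - \frac{1020}{2077}$ ($k = \frac{1020}{-2077} = 1020 \left(- \frac{1}{2077}\right) = - \frac{1020}{2077} \approx -0.49109$)
$k - 1537 = - \frac{1020}{2077} - 1537 = - \frac{3193369}{2077}$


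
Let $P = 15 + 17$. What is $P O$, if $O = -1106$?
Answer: $-35392$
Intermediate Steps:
$P = 32$
$P O = 32 \left(-1106\right) = -35392$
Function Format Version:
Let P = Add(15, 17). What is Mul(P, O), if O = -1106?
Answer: -35392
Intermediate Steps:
P = 32
Mul(P, O) = Mul(32, -1106) = -35392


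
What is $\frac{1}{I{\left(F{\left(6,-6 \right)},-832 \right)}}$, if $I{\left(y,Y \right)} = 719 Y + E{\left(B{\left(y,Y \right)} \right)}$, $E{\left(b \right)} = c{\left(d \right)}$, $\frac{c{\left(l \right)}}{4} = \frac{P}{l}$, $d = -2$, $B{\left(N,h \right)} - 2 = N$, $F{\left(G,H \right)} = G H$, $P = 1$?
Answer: $- \frac{1}{598210} \approx -1.6717 \cdot 10^{-6}$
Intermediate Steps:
$B{\left(N,h \right)} = 2 + N$
$c{\left(l \right)} = \frac{4}{l}$ ($c{\left(l \right)} = 4 \cdot 1 \frac{1}{l} = \frac{4}{l}$)
$E{\left(b \right)} = -2$ ($E{\left(b \right)} = \frac{4}{-2} = 4 \left(- \frac{1}{2}\right) = -2$)
$I{\left(y,Y \right)} = -2 + 719 Y$ ($I{\left(y,Y \right)} = 719 Y - 2 = -2 + 719 Y$)
$\frac{1}{I{\left(F{\left(6,-6 \right)},-832 \right)}} = \frac{1}{-2 + 719 \left(-832\right)} = \frac{1}{-2 - 598208} = \frac{1}{-598210} = - \frac{1}{598210}$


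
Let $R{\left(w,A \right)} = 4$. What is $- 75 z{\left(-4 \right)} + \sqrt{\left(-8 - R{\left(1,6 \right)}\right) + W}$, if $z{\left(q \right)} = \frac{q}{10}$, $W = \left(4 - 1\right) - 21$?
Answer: $30 + i \sqrt{30} \approx 30.0 + 5.4772 i$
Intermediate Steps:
$W = -18$ ($W = 3 - 21 = -18$)
$z{\left(q \right)} = \frac{q}{10}$ ($z{\left(q \right)} = q \frac{1}{10} = \frac{q}{10}$)
$- 75 z{\left(-4 \right)} + \sqrt{\left(-8 - R{\left(1,6 \right)}\right) + W} = - 75 \cdot \frac{1}{10} \left(-4\right) + \sqrt{\left(-8 - 4\right) - 18} = \left(-75\right) \left(- \frac{2}{5}\right) + \sqrt{\left(-8 - 4\right) - 18} = 30 + \sqrt{-12 - 18} = 30 + \sqrt{-30} = 30 + i \sqrt{30}$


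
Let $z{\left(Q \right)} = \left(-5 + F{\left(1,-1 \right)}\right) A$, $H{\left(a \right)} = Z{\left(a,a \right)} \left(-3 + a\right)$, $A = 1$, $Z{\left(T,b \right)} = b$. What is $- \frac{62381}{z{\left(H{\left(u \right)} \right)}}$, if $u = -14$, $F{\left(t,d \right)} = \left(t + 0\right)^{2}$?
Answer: $\frac{62381}{4} \approx 15595.0$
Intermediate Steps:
$F{\left(t,d \right)} = t^{2}$
$H{\left(a \right)} = a \left(-3 + a\right)$
$z{\left(Q \right)} = -4$ ($z{\left(Q \right)} = \left(-5 + 1^{2}\right) 1 = \left(-5 + 1\right) 1 = \left(-4\right) 1 = -4$)
$- \frac{62381}{z{\left(H{\left(u \right)} \right)}} = - \frac{62381}{-4} = \left(-62381\right) \left(- \frac{1}{4}\right) = \frac{62381}{4}$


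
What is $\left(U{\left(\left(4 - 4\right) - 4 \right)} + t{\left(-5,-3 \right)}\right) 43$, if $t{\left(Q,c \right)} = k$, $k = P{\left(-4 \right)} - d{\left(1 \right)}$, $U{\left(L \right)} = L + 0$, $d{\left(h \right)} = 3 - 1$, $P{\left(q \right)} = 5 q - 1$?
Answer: $-1161$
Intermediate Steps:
$P{\left(q \right)} = -1 + 5 q$
$d{\left(h \right)} = 2$
$U{\left(L \right)} = L$
$k = -23$ ($k = \left(-1 + 5 \left(-4\right)\right) - 2 = \left(-1 - 20\right) - 2 = -21 - 2 = -23$)
$t{\left(Q,c \right)} = -23$
$\left(U{\left(\left(4 - 4\right) - 4 \right)} + t{\left(-5,-3 \right)}\right) 43 = \left(\left(\left(4 - 4\right) - 4\right) - 23\right) 43 = \left(\left(0 - 4\right) - 23\right) 43 = \left(-4 - 23\right) 43 = \left(-27\right) 43 = -1161$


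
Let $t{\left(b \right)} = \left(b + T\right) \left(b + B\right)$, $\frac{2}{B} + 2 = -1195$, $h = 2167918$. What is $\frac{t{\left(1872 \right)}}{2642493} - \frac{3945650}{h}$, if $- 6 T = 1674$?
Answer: $- \frac{87811447397133}{126986363760557} \approx -0.6915$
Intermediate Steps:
$B = - \frac{2}{1197}$ ($B = \frac{2}{-2 - 1195} = \frac{2}{-1197} = 2 \left(- \frac{1}{1197}\right) = - \frac{2}{1197} \approx -0.0016708$)
$T = -279$ ($T = \left(- \frac{1}{6}\right) 1674 = -279$)
$t{\left(b \right)} = \left(-279 + b\right) \left(- \frac{2}{1197} + b\right)$ ($t{\left(b \right)} = \left(b - 279\right) \left(b - \frac{2}{1197}\right) = \left(-279 + b\right) \left(- \frac{2}{1197} + b\right)$)
$\frac{t{\left(1872 \right)}}{2642493} - \frac{3945650}{h} = \frac{\frac{62}{133} + 1872^{2} - \frac{69464720}{133}}{2642493} - \frac{3945650}{2167918} = \left(\frac{62}{133} + 3504384 - \frac{69464720}{133}\right) \frac{1}{2642493} - \frac{1972825}{1083959} = \frac{396618414}{133} \cdot \frac{1}{2642493} - \frac{1972825}{1083959} = \frac{132206138}{117150523} - \frac{1972825}{1083959} = - \frac{87811447397133}{126986363760557}$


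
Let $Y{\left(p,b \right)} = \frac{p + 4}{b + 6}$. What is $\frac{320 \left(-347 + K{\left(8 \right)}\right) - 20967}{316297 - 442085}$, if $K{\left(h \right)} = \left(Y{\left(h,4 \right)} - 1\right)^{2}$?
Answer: $\frac{50767}{48380} \approx 1.0493$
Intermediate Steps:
$Y{\left(p,b \right)} = \frac{4 + p}{6 + b}$
$K{\left(h \right)} = \left(- \frac{3}{5} + \frac{h}{10}\right)^{2}$ ($K{\left(h \right)} = \left(\frac{4 + h}{6 + 4} - 1\right)^{2} = \left(\frac{4 + h}{10} - 1\right)^{2} = \left(\left(\frac{2}{5} + \frac{h}{10}\right) - 1\right)^{2} = \left(- \frac{3}{5} + \frac{h}{10}\right)^{2}$)
$\frac{320 \left(-347 + K{\left(8 \right)}\right) - 20967}{316297 - 442085} = \frac{320 \left(-347 + \frac{\left(-6 + 8\right)^{2}}{100}\right) - 20967}{316297 - 442085} = \frac{320 \left(-347 + \frac{2^{2}}{100}\right) - 20967}{-125788} = \left(320 \left(-347 + \frac{1}{100} \cdot 4\right) - 20967\right) \left(- \frac{1}{125788}\right) = \left(320 \left(-347 + \frac{1}{25}\right) - 20967\right) \left(- \frac{1}{125788}\right) = \left(320 \left(- \frac{8674}{25}\right) - 20967\right) \left(- \frac{1}{125788}\right) = \left(- \frac{555136}{5} - 20967\right) \left(- \frac{1}{125788}\right) = \left(- \frac{659971}{5}\right) \left(- \frac{1}{125788}\right) = \frac{50767}{48380}$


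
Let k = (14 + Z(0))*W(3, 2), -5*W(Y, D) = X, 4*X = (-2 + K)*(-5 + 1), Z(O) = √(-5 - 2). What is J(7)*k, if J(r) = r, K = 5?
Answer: 294/5 + 21*I*√7/5 ≈ 58.8 + 11.112*I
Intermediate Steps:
Z(O) = I*√7 (Z(O) = √(-7) = I*√7)
X = -3 (X = ((-2 + 5)*(-5 + 1))/4 = (3*(-4))/4 = (¼)*(-12) = -3)
W(Y, D) = ⅗ (W(Y, D) = -⅕*(-3) = ⅗)
k = 42/5 + 3*I*√7/5 (k = (14 + I*√7)*(⅗) = 42/5 + 3*I*√7/5 ≈ 8.4 + 1.5875*I)
J(7)*k = 7*(42/5 + 3*I*√7/5) = 294/5 + 21*I*√7/5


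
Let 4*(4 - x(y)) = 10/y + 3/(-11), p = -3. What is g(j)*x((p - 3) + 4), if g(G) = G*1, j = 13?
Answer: 1521/22 ≈ 69.136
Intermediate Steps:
g(G) = G
x(y) = 179/44 - 5/(2*y) (x(y) = 4 - (10/y + 3/(-11))/4 = 4 - (10/y + 3*(-1/11))/4 = 4 - (10/y - 3/11)/4 = 4 - (-3/11 + 10/y)/4 = 4 + (3/44 - 5/(2*y)) = 179/44 - 5/(2*y))
g(j)*x((p - 3) + 4) = 13*((-110 + 179*((-3 - 3) + 4))/(44*((-3 - 3) + 4))) = 13*((-110 + 179*(-6 + 4))/(44*(-6 + 4))) = 13*((1/44)*(-110 + 179*(-2))/(-2)) = 13*((1/44)*(-½)*(-110 - 358)) = 13*((1/44)*(-½)*(-468)) = 13*(117/22) = 1521/22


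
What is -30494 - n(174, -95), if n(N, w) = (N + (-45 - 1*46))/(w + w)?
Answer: -5793777/190 ≈ -30494.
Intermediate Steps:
n(N, w) = (-91 + N)/(2*w) (n(N, w) = (N + (-45 - 46))/((2*w)) = (N - 91)*(1/(2*w)) = (-91 + N)*(1/(2*w)) = (-91 + N)/(2*w))
-30494 - n(174, -95) = -30494 - (-91 + 174)/(2*(-95)) = -30494 - (-1)*83/(2*95) = -30494 - 1*(-83/190) = -30494 + 83/190 = -5793777/190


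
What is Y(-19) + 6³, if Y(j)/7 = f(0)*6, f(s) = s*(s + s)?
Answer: 216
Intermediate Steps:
f(s) = 2*s² (f(s) = s*(2*s) = 2*s²)
Y(j) = 0 (Y(j) = 7*((2*0²)*6) = 7*((2*0)*6) = 7*(0*6) = 7*0 = 0)
Y(-19) + 6³ = 0 + 6³ = 0 + 216 = 216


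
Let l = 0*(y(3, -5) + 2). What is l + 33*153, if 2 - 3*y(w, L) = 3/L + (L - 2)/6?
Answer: 5049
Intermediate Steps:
y(w, L) = 7/9 - 1/L - L/18 (y(w, L) = ⅔ - (3/L + (L - 2)/6)/3 = ⅔ - (3/L + (-2 + L)*(⅙))/3 = ⅔ - (3/L + (-⅓ + L/6))/3 = ⅔ - (-⅓ + 3/L + L/6)/3 = ⅔ + (⅑ - 1/L - L/18) = 7/9 - 1/L - L/18)
l = 0 (l = 0*((7/9 - 1/(-5) - 1/18*(-5)) + 2) = 0*((7/9 - 1*(-⅕) + 5/18) + 2) = 0*((7/9 + ⅕ + 5/18) + 2) = 0*(113/90 + 2) = 0*(293/90) = 0)
l + 33*153 = 0 + 33*153 = 0 + 5049 = 5049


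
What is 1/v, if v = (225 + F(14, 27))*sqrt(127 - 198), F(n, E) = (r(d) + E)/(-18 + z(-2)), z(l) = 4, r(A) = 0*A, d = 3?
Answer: -14*I*sqrt(71)/221733 ≈ -0.00053202*I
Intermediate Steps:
r(A) = 0
F(n, E) = -E/14 (F(n, E) = (0 + E)/(-18 + 4) = E/(-14) = E*(-1/14) = -E/14)
v = 3123*I*sqrt(71)/14 (v = (225 - 1/14*27)*sqrt(127 - 198) = (225 - 27/14)*sqrt(-71) = 3123*(I*sqrt(71))/14 = 3123*I*sqrt(71)/14 ≈ 1879.6*I)
1/v = 1/(3123*I*sqrt(71)/14) = -14*I*sqrt(71)/221733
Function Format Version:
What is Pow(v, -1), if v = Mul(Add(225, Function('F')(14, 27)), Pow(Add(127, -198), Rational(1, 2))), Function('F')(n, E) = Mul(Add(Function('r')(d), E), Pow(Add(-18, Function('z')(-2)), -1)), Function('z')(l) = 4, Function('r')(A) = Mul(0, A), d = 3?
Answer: Mul(Rational(-14, 221733), I, Pow(71, Rational(1, 2))) ≈ Mul(-0.00053202, I)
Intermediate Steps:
Function('r')(A) = 0
Function('F')(n, E) = Mul(Rational(-1, 14), E) (Function('F')(n, E) = Mul(Add(0, E), Pow(Add(-18, 4), -1)) = Mul(E, Pow(-14, -1)) = Mul(E, Rational(-1, 14)) = Mul(Rational(-1, 14), E))
v = Mul(Rational(3123, 14), I, Pow(71, Rational(1, 2))) (v = Mul(Add(225, Mul(Rational(-1, 14), 27)), Pow(Add(127, -198), Rational(1, 2))) = Mul(Add(225, Rational(-27, 14)), Pow(-71, Rational(1, 2))) = Mul(Rational(3123, 14), Mul(I, Pow(71, Rational(1, 2)))) = Mul(Rational(3123, 14), I, Pow(71, Rational(1, 2))) ≈ Mul(1879.6, I))
Pow(v, -1) = Pow(Mul(Rational(3123, 14), I, Pow(71, Rational(1, 2))), -1) = Mul(Rational(-14, 221733), I, Pow(71, Rational(1, 2)))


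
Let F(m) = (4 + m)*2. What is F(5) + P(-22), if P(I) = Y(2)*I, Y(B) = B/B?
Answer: -4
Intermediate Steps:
Y(B) = 1
F(m) = 8 + 2*m
P(I) = I (P(I) = 1*I = I)
F(5) + P(-22) = (8 + 2*5) - 22 = (8 + 10) - 22 = 18 - 22 = -4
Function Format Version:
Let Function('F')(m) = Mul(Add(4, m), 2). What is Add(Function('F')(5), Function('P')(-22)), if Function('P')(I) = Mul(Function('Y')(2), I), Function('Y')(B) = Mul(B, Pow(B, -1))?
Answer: -4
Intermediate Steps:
Function('Y')(B) = 1
Function('F')(m) = Add(8, Mul(2, m))
Function('P')(I) = I (Function('P')(I) = Mul(1, I) = I)
Add(Function('F')(5), Function('P')(-22)) = Add(Add(8, Mul(2, 5)), -22) = Add(Add(8, 10), -22) = Add(18, -22) = -4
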